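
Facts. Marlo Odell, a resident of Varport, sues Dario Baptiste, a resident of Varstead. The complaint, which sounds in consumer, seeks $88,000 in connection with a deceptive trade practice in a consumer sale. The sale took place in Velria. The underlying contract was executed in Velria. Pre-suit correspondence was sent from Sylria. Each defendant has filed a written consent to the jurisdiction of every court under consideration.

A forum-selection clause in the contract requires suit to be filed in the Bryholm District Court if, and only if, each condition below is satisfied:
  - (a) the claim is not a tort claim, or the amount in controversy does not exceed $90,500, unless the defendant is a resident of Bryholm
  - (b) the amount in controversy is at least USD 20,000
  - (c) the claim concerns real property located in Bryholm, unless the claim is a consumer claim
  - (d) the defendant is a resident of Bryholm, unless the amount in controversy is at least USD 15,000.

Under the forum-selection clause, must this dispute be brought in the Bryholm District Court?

The Bryholm District Court:
  (a) The claim is a consumer claim, not a tort claim, so this disjunct is met. Satisfied.
  (b) The amount in controversy is USD 88,000, which meets the 20,000 dollars floor. Met.
  (c) The claim does not concern real property. The proviso rescues it, though: the claim is a consumer claim. Met.
  (d) The defendant resides in Varstead, not Bryholm. The proviso rescues it, though: the amount in controversy is 88,000 dollars, which meets the $15,000 floor. Condition met.
  → The clause applies.

Yes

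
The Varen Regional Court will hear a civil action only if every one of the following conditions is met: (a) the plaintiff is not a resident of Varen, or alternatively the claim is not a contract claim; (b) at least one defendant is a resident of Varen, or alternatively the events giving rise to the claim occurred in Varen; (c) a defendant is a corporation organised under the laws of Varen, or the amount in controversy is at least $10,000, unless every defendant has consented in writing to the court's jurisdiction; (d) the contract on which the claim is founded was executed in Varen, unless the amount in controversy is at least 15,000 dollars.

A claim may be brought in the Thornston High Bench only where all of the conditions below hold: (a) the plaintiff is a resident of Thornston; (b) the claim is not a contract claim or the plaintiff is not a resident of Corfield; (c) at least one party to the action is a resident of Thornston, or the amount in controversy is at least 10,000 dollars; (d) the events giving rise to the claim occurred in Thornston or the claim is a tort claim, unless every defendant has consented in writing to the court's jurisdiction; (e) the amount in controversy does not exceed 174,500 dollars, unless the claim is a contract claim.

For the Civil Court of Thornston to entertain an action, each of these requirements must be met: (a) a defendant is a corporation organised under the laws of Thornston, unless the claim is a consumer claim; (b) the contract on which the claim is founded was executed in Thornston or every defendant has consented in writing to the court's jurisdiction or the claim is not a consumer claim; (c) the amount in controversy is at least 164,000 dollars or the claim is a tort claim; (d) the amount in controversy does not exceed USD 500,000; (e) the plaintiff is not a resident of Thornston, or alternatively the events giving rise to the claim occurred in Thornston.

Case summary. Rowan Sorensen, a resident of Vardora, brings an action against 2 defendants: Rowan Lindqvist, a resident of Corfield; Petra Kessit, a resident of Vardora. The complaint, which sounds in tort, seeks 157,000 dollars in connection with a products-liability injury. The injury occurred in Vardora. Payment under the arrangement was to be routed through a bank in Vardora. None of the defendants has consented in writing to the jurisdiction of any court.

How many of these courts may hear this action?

0

The Varen Regional Court:
  (a) The plaintiff resides in Vardora, which is not Varen, which satisfies one of the alternatives. Met.
  (b) No defendant resides in Varen (they reside in Corfield, Vardora); the operative events occurred in Vardora, not Varen — every alternative fails. Not satisfied.
  (c) The amount in controversy is 157,000 dollars, which meets the $10,000 floor, which satisfies one of the alternatives. Satisfied.
  (d) No contract (and hence no place of execution) is alleged. However, the amount in controversy is 157,000 dollars, which meets the USD 15,000 floor, so the 'unless' proviso supplies this condition. Condition met.
  → The court lacks jurisdiction.
The Thornston High Bench:
  (a) The plaintiff resides in Vardora, not Thornston. Condition not met.
  (b) The claim is a tort claim, not a contract claim, which satisfies one of the alternatives. Met.
  (c) The amount in controversy is USD 157,000, which meets the 10,000 dollars floor, which satisfies one of the alternatives. Met.
  (d) The claim is a tort claim, which satisfies one of the alternatives. Satisfied.
  (e) The amount in controversy is $157,000, within the $174,500 ceiling. Condition met.
  → No jurisdiction.
The Civil Court of Thornston:
  (a) No defendant is a corporation. Nor does the 'unless' clause help: the claim is a tort claim, not a consumer claim. Fails.
  (b) The claim is a tort claim, not a consumer claim, which satisfies one of the alternatives. Met.
  (c) The claim is a tort claim, so one alternative holds. Met.
  (d) The amount in controversy is 157,000 dollars, within the $500,000 ceiling. Condition met.
  (e) The plaintiff resides in Vardora, which is not Thornston, so this disjunct is met. Satisfied.
  → No jurisdiction.
No court satisfies all of its conditions.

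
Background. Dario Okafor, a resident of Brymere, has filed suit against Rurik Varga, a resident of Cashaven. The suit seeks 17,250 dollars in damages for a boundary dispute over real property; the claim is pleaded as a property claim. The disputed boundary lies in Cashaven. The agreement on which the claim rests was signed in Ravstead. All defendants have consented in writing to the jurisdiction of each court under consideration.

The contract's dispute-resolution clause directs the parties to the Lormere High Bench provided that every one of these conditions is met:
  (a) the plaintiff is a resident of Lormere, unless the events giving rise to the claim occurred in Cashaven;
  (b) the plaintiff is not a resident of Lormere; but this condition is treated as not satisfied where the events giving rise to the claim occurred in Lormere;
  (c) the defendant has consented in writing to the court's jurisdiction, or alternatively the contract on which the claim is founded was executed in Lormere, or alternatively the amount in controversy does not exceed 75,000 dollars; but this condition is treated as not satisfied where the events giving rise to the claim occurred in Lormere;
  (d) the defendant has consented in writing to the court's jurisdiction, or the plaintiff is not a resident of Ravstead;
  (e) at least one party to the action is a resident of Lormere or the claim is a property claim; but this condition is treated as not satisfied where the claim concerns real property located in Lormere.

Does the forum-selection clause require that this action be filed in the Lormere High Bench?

Yes

The Lormere High Bench:
  (a) The plaintiff resides in Brymere, not Lormere. But the operative events occurred in Cashaven, and the 'unless' clause therefore excuses the requirement. Met.
  (b) The plaintiff resides in Brymere, which is not Lormere. The exception is not triggered, since the operative events occurred in Cashaven, not Lormere. Met.
  (c) Every defendant has filed written consent, so this disjunct is met. The exception is not triggered, since the operative events occurred in Cashaven, not Lormere. Met.
  (d) Every defendant has filed written consent, which satisfies one of the alternatives. Condition met.
  (e) The claim is a property claim, which satisfies one of the alternatives. The carve-out does not apply: the property lies in Cashaven, not Lormere. Satisfied.
  → Forum clause is triggered.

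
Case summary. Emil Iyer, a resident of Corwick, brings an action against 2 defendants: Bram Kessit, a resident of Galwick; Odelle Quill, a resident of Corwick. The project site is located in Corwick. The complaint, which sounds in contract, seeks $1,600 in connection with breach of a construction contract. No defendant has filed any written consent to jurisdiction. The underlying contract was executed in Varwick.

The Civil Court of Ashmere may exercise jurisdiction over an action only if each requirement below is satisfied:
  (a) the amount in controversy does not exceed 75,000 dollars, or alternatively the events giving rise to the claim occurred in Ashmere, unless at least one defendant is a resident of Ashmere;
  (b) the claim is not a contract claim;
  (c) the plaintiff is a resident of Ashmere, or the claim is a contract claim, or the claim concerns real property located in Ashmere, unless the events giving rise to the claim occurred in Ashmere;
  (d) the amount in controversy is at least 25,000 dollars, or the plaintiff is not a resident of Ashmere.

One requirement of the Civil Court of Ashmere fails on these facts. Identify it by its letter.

The Civil Court of Ashmere:
  (a) The amount in controversy is $1,600, within the 75,000 dollars ceiling, which satisfies one of the alternatives. Condition met.
  (b) The claim is a contract claim. Fails.
  (c) The claim is a contract claim — that alternative is enough. Condition met.
  (d) The plaintiff resides in Corwick, which is not Ashmere, which satisfies one of the alternatives. Satisfied.
Only condition (b) fails.

(b)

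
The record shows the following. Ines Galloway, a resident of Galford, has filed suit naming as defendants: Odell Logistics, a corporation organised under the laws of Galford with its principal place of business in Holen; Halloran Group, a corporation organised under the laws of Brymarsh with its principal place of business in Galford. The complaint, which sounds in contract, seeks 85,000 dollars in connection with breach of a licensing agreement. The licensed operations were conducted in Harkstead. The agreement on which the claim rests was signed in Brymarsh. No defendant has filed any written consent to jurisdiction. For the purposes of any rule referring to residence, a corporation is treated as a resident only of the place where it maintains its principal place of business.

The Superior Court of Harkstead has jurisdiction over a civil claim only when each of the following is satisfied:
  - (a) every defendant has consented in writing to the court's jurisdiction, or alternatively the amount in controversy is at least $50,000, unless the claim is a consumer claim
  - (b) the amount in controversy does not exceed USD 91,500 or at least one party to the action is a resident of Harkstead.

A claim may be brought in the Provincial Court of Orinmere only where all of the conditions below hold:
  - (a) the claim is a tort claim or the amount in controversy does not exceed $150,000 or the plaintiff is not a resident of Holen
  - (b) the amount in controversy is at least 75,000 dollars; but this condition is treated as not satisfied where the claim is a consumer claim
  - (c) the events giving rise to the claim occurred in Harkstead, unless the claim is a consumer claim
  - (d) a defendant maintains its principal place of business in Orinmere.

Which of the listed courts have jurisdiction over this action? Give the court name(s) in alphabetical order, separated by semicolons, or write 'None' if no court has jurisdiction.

The Superior Court of Harkstead:
  (a) The amount in controversy is USD 85,000, which meets the USD 50,000 floor, so one alternative holds. Condition met.
  (b) The amount in controversy is 85,000 dollars, within the 91,500 dollars ceiling, so one alternative holds. Satisfied.
  → The court has jurisdiction.
The Provincial Court of Orinmere:
  (a) The amount in controversy is $85,000, within the 150,000 dollars ceiling, which satisfies one of the alternatives. Condition met.
  (b) The amount in controversy is USD 85,000, which meets the 75,000 dollars floor. And the carve-out is inapplicable — the claim is a contract claim, not a consumer claim. Met.
  (c) The operative events occurred in Harkstead. Satisfied.
  (d) The corporate defendant(s) have their principal place of business in Galford, Holen, not Orinmere. Not met.
  → At least one condition fails; no jurisdiction.

the Superior Court of Harkstead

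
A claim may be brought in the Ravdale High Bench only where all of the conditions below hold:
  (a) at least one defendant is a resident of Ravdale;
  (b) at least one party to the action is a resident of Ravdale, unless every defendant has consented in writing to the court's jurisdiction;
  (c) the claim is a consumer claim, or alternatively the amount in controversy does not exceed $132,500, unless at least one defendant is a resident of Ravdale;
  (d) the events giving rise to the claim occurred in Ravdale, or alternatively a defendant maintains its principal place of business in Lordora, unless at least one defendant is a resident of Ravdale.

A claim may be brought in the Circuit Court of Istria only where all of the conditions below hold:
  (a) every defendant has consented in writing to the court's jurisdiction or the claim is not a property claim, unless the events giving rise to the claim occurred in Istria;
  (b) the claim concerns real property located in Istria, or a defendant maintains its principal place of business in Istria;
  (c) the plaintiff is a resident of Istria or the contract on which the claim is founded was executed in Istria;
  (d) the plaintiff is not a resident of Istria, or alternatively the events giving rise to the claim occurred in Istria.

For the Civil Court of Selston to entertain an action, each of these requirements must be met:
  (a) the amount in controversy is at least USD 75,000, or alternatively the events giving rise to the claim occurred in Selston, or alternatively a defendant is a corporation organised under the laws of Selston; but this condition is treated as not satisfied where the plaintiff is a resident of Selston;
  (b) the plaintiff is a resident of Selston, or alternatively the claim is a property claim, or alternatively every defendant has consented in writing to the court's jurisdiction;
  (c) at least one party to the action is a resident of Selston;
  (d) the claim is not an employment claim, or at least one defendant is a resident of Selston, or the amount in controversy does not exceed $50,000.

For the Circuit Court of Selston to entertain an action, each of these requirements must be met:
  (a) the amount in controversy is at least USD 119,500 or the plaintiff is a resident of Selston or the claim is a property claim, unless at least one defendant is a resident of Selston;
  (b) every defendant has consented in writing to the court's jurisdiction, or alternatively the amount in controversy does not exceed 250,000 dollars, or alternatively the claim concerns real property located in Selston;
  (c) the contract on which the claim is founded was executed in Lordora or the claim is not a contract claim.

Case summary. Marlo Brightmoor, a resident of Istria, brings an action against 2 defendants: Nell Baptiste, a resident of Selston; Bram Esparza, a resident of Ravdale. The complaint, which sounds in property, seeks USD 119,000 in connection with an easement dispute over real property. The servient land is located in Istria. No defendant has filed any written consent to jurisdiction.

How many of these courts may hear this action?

4

The Ravdale High Bench:
  (a) Bram Esparza resides in Ravdale. Satisfied.
  (b) Bram Esparza resides in Ravdale. Condition met.
  (c) The amount in controversy is 119,000 dollars, within the $132,500 ceiling, so one alternative holds. Satisfied.
  (d) The operative events occurred in Istria, not Ravdale; no defendant is a corporation — none of the alternatives is met. But Bram Esparza resides in Ravdale, and the 'unless' clause therefore excuses the requirement. Met.
  → Every requirement is satisfied — jurisdiction.
The Circuit Court of Istria:
  (a) No such written consent has been filed; the claim is a property claim — every alternative fails. However, the operative events occurred in Istria, so the 'unless' proviso supplies this condition. Condition met.
  (b) The property lies in Istria — that alternative is enough. Met.
  (c) The plaintiff resides in Istria — that alternative is enough. Satisfied.
  (d) The operative events occurred in Istria, so this disjunct is met. Satisfied.
  → Jurisdiction lies.
The Civil Court of Selston:
  (a) The amount in controversy is USD 119,000, which meets the 75,000 dollars floor — that alternative is enough. The exception is not triggered, since the plaintiff resides in Istria, not Selston. Condition met.
  (b) The claim is a property claim, so one alternative holds. Condition met.
  (c) Nell Baptiste resides in Selston. Condition met.
  (d) The claim is a property claim, not an employment claim, so one alternative holds. Condition met.
  → Every requirement is satisfied — jurisdiction.
The Circuit Court of Selston:
  (a) The claim is a property claim, so one alternative holds. Met.
  (b) The amount in controversy is USD 119,000, within the $250,000 ceiling — that alternative is enough. Met.
  (c) The claim is a property claim, not a contract claim, so this disjunct is met. Satisfied.
  → Jurisdiction lies.
Courts with jurisdiction: the Ravdale High Bench, the Circuit Court of Istria, the Civil Court of Selston, the Circuit Court of Selston — 4 in total.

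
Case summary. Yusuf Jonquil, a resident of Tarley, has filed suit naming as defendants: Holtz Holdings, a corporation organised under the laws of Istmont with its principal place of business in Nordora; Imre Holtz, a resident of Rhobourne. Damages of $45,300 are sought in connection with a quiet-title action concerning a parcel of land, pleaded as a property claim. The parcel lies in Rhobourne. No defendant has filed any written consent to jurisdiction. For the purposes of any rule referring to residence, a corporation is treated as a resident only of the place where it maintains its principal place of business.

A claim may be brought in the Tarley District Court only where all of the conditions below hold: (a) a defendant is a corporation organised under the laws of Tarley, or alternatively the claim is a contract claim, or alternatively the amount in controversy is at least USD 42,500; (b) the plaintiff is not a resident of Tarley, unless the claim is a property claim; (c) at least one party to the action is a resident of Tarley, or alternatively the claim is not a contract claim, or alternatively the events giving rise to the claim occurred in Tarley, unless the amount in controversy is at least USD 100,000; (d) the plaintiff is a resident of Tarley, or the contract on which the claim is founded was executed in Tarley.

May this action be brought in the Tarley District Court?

Yes

The Tarley District Court:
  (a) The amount in controversy is 45,300 dollars, which meets the USD 42,500 floor, so this disjunct is met. Satisfied.
  (b) The plaintiff resides in Tarley. The proviso rescues it, though: the claim is a property claim. Condition met.
  (c) Yusuf Jonquil resides in Tarley, so this disjunct is met. Met.
  (d) The plaintiff resides in Tarley, which satisfies one of the alternatives. Satisfied.
  → All conditions met; jurisdiction exists.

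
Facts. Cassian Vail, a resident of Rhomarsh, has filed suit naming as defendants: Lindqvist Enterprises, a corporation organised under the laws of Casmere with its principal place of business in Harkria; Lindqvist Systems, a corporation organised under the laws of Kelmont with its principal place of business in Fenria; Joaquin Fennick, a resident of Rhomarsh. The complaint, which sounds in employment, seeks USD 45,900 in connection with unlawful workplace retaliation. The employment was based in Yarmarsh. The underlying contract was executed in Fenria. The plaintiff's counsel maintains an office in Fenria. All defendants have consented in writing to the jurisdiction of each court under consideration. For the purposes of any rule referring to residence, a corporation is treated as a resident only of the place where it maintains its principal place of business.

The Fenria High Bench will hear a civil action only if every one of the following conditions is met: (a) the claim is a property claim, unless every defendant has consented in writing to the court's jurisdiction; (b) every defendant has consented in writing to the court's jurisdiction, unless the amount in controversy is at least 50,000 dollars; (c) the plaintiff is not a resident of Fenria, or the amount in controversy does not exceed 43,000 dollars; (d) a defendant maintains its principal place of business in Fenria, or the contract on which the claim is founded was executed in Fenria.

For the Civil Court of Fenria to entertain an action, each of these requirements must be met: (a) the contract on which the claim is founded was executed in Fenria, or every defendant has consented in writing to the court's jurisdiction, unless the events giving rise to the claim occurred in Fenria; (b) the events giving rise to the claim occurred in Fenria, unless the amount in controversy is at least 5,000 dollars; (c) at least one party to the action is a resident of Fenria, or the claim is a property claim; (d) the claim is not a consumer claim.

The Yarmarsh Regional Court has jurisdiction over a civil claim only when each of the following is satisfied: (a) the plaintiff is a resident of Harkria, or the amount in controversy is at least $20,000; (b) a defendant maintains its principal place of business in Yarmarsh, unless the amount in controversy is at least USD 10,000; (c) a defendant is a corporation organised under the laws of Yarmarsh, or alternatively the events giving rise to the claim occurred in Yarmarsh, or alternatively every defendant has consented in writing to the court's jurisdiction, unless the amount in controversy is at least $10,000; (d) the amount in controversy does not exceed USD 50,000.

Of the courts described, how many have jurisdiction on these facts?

3

The Fenria High Bench:
  (a) The claim is an employment claim, not a property claim. However, every defendant has filed written consent, so the 'unless' proviso supplies this condition. Satisfied.
  (b) Every defendant has filed written consent. Satisfied.
  (c) The plaintiff resides in Rhomarsh, which is not Fenria, which satisfies one of the alternatives. Met.
  (d) Lindqvist Systems has its principal place of business in Fenria — that alternative is enough. Satisfied.
  → Jurisdiction lies.
The Civil Court of Fenria:
  (a) The contract was executed in Fenria, so one alternative holds. Met.
  (b) The operative events occurred in Yarmarsh, not Fenria. But the amount in controversy is USD 45,900, which meets the $5,000 floor, and the 'unless' clause therefore excuses the requirement. Satisfied.
  (c) Lindqvist Systems resides in Fenria — that alternative is enough. Satisfied.
  (d) The claim is an employment claim, not a consumer claim. Satisfied.
  → Every requirement is satisfied — jurisdiction.
The Yarmarsh Regional Court:
  (a) The amount in controversy is USD 45,900, which meets the $20,000 floor — that alternative is enough. Condition met.
  (b) The corporate defendant(s) have their principal place of business in Fenria, Harkria, not Yarmarsh. But the amount in controversy is 45,900 dollars, which meets the USD 10,000 floor, and the 'unless' clause therefore excuses the requirement. Met.
  (c) The operative events occurred in Yarmarsh, so one alternative holds. Satisfied.
  (d) The amount in controversy is $45,900, within the USD 50,000 ceiling. Condition met.
  → Jurisdiction lies.
Courts with jurisdiction: the Fenria High Bench, the Civil Court of Fenria, the Yarmarsh Regional Court — 3 in total.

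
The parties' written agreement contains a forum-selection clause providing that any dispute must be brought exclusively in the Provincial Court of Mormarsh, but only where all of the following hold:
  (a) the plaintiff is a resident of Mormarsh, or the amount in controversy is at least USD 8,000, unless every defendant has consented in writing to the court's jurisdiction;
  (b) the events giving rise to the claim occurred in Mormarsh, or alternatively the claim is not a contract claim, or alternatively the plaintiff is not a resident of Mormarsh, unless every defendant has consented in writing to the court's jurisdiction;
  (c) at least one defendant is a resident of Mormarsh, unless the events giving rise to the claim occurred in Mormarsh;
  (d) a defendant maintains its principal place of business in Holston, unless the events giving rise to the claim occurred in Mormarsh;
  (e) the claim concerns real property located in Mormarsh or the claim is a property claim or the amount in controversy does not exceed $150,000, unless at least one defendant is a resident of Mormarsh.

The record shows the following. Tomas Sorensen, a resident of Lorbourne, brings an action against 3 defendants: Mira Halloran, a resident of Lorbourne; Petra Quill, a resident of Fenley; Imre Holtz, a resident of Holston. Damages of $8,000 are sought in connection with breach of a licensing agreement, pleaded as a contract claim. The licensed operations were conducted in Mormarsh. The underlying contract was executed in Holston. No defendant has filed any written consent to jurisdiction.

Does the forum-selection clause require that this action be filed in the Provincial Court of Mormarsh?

The Provincial Court of Mormarsh:
  (a) The amount in controversy is USD 8,000, which meets the USD 8,000 floor — that alternative is enough. Met.
  (b) The operative events occurred in Mormarsh — that alternative is enough. Met.
  (c) No defendant resides in Mormarsh (they reside in Lorbourne, Fenley, Holston). The proviso rescues it, though: the operative events occurred in Mormarsh. Satisfied.
  (d) No defendant is a corporation. However, the operative events occurred in Mormarsh, so the 'unless' proviso supplies this condition. Satisfied.
  (e) The amount in controversy is 8,000 dollars, within the 150,000 dollars ceiling, which satisfies one of the alternatives. Condition met.
  → The clause applies.

Yes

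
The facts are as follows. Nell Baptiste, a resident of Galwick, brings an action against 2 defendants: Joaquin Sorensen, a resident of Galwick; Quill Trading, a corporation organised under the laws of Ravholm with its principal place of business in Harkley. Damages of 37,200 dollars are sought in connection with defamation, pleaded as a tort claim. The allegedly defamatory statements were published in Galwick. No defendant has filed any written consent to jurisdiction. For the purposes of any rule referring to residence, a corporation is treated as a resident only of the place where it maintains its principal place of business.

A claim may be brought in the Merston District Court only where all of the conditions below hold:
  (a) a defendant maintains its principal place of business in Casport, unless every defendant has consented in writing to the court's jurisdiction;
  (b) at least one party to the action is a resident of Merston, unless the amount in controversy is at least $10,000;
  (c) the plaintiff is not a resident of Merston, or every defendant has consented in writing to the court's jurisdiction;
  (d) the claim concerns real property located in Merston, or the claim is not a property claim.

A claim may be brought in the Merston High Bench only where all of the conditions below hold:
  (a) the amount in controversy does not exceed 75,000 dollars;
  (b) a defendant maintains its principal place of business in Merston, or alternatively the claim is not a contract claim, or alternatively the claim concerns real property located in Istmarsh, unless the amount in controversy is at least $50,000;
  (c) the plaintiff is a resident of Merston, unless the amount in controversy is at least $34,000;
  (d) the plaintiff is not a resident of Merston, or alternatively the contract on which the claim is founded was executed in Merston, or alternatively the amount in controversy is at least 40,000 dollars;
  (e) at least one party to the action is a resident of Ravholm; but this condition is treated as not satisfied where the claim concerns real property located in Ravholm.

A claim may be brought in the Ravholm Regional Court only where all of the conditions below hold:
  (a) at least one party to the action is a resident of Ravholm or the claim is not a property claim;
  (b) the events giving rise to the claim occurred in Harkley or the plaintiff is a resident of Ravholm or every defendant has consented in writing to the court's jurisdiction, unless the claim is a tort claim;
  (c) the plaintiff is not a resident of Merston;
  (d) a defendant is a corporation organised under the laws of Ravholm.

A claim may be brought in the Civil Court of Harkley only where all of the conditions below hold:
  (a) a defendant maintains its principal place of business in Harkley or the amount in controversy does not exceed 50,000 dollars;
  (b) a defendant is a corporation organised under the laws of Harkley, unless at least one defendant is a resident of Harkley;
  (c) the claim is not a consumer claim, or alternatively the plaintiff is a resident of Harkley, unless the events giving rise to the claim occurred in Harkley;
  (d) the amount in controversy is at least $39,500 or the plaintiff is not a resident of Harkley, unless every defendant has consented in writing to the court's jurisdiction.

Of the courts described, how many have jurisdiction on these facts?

2

The Merston District Court:
  (a) The corporate defendant(s) have their principal place of business in Harkley, not Casport. And no such written consent has been filed, so the proviso does not save it. Not met.
  (b) No party resides in Merston. But the amount in controversy is USD 37,200, which meets the USD 10,000 floor, and the 'unless' clause therefore excuses the requirement. Condition met.
  (c) The plaintiff resides in Galwick, which is not Merston — that alternative is enough. Met.
  (d) The claim is a tort claim, not a property claim — that alternative is enough. Condition met.
  → The court lacks jurisdiction.
The Merston High Bench:
  (a) The amount in controversy is $37,200, within the USD 75,000 ceiling. Met.
  (b) The claim is a tort claim, not a contract claim, which satisfies one of the alternatives. Condition met.
  (c) The plaintiff resides in Galwick, not Merston. However, the amount in controversy is $37,200, which meets the 34,000 dollars floor, so the 'unless' proviso supplies this condition. Condition met.
  (d) The plaintiff resides in Galwick, which is not Merston, so one alternative holds. Condition met.
  (e) No party resides in Ravholm. Not satisfied.
  → At least one condition fails; no jurisdiction.
The Ravholm Regional Court:
  (a) The claim is a tort claim, not a property claim, so this disjunct is met. Met.
  (b) The operative events occurred in Galwick, not Harkley; the plaintiff resides in Galwick, not Ravholm; no such written consent has been filed — none of the alternatives is met. But the claim is a tort claim, and the 'unless' clause therefore excuses the requirement. Condition met.
  (c) The plaintiff resides in Galwick, which is not Merston. Satisfied.
  (d) Quill Trading is organised under the laws of Ravholm. Met.
  → All conditions met; jurisdiction exists.
The Civil Court of Harkley:
  (a) Quill Trading has its principal place of business in Harkley — that alternative is enough. Met.
  (b) The corporate defendant(s) are organised in Ravholm, not Harkley. But Quill Trading resides in Harkley, and the 'unless' clause therefore excuses the requirement. Satisfied.
  (c) The claim is a tort claim, not a consumer claim, which satisfies one of the alternatives. Condition met.
  (d) The plaintiff resides in Galwick, which is not Harkley, so this disjunct is met. Condition met.
  → Jurisdiction lies.
Courts with jurisdiction: the Ravholm Regional Court, the Civil Court of Harkley — 2 in total.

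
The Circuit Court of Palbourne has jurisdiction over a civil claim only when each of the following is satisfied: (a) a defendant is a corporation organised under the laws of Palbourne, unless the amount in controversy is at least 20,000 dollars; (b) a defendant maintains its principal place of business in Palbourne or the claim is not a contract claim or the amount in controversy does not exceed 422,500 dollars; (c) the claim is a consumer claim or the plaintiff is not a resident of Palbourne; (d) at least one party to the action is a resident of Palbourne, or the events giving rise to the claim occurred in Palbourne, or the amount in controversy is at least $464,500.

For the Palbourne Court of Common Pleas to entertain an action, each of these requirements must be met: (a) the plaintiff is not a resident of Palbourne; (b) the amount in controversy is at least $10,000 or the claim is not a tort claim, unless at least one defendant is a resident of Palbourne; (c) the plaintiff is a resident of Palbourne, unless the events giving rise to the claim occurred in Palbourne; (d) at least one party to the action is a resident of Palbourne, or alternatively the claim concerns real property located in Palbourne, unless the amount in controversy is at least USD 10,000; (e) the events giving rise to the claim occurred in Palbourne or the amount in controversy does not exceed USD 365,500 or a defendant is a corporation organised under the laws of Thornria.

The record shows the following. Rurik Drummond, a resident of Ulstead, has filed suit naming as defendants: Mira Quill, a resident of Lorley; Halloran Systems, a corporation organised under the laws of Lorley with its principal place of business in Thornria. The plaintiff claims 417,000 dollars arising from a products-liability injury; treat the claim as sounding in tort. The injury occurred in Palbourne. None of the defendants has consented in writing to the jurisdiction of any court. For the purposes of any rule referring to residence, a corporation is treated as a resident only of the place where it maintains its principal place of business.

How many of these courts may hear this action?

2

The Circuit Court of Palbourne:
  (a) The corporate defendant(s) are organised in Lorley, not Palbourne. But the amount in controversy is 417,000 dollars, which meets the 20,000 dollars floor, and the 'unless' clause therefore excuses the requirement. Met.
  (b) The claim is a tort claim, not a contract claim, which satisfies one of the alternatives. Satisfied.
  (c) The plaintiff resides in Ulstead, which is not Palbourne, which satisfies one of the alternatives. Condition met.
  (d) The operative events occurred in Palbourne, which satisfies one of the alternatives. Satisfied.
  → All conditions met; jurisdiction exists.
The Palbourne Court of Common Pleas:
  (a) The plaintiff resides in Ulstead, which is not Palbourne. Condition met.
  (b) The amount in controversy is USD 417,000, which meets the USD 10,000 floor, so one alternative holds. Satisfied.
  (c) The plaintiff resides in Ulstead, not Palbourne. But the operative events occurred in Palbourne, and the 'unless' clause therefore excuses the requirement. Satisfied.
  (d) No party resides in Palbourne; the claim does not concern real property — none of the alternatives is met. However, the amount in controversy is USD 417,000, which meets the 10,000 dollars floor, so the 'unless' proviso supplies this condition. Satisfied.
  (e) The operative events occurred in Palbourne, so this disjunct is met. Met.
  → Every requirement is satisfied — jurisdiction.
Courts with jurisdiction: the Circuit Court of Palbourne, the Palbourne Court of Common Pleas — 2 in total.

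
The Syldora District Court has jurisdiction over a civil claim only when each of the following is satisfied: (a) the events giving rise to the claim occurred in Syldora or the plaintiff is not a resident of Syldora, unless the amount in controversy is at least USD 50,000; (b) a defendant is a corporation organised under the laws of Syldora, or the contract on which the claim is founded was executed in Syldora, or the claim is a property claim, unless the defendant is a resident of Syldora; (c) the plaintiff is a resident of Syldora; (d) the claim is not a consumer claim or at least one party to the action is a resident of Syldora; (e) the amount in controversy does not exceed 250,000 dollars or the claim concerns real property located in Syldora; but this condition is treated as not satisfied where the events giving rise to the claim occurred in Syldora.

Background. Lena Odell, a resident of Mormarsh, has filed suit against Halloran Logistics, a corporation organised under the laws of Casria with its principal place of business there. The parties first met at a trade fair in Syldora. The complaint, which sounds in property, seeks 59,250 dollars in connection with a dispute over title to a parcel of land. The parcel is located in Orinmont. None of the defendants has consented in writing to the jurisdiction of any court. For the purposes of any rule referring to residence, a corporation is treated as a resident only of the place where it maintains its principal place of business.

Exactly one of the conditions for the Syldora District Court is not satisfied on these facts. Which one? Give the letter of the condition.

The Syldora District Court:
  (a) The plaintiff resides in Mormarsh, which is not Syldora, so this disjunct is met. Met.
  (b) The claim is a property claim, so one alternative holds. Met.
  (c) The plaintiff resides in Mormarsh, not Syldora. Not satisfied.
  (d) The claim is a property claim, not a consumer claim, so this disjunct is met. Satisfied.
  (e) The amount in controversy is USD 59,250, within the 250,000 dollars ceiling, so this disjunct is met. The carve-out does not apply: the operative events occurred in Orinmont, not Syldora. Met.
Only condition (c) fails.

(c)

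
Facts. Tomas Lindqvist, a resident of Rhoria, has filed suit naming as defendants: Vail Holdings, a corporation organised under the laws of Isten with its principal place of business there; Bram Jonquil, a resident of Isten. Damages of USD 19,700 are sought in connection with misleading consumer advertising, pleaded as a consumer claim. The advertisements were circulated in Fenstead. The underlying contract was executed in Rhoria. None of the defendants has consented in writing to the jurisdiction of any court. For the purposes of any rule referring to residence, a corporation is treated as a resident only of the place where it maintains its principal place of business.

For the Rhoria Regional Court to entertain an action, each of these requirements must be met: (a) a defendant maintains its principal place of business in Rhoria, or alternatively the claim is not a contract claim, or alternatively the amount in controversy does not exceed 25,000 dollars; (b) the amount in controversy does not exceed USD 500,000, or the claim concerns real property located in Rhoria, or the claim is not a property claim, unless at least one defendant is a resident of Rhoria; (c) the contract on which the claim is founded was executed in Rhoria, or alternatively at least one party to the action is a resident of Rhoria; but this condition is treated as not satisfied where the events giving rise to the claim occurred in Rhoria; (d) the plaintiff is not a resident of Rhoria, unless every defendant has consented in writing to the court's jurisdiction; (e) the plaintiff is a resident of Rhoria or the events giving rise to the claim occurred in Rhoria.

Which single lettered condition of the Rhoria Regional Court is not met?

The Rhoria Regional Court:
  (a) The claim is a consumer claim, not a contract claim, which satisfies one of the alternatives. Satisfied.
  (b) The amount in controversy is USD 19,700, within the USD 500,000 ceiling — that alternative is enough. Condition met.
  (c) The contract was executed in Rhoria, so this disjunct is met. The exception is not triggered, since the operative events occurred in Fenstead, not Rhoria. Satisfied.
  (d) The plaintiff resides in Rhoria. And no such written consent has been filed, so the proviso does not save it. Not met.
  (e) The plaintiff resides in Rhoria — that alternative is enough. Met.
Only condition (d) fails.

(d)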